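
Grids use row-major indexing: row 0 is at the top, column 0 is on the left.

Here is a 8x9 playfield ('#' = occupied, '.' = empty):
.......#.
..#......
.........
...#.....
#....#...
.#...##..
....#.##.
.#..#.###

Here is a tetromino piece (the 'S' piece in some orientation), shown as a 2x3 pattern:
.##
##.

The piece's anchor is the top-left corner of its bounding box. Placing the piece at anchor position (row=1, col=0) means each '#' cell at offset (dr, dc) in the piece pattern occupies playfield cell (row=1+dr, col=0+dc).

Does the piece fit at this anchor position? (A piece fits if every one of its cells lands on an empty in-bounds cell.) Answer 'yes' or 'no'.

Check each piece cell at anchor (1, 0):
  offset (0,1) -> (1,1): empty -> OK
  offset (0,2) -> (1,2): occupied ('#') -> FAIL
  offset (1,0) -> (2,0): empty -> OK
  offset (1,1) -> (2,1): empty -> OK
All cells valid: no

Answer: no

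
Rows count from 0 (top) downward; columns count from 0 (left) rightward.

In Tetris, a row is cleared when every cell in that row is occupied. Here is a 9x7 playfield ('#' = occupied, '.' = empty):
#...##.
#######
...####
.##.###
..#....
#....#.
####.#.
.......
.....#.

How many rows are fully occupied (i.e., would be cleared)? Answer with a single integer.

Answer: 1

Derivation:
Check each row:
  row 0: 4 empty cells -> not full
  row 1: 0 empty cells -> FULL (clear)
  row 2: 3 empty cells -> not full
  row 3: 2 empty cells -> not full
  row 4: 6 empty cells -> not full
  row 5: 5 empty cells -> not full
  row 6: 2 empty cells -> not full
  row 7: 7 empty cells -> not full
  row 8: 6 empty cells -> not full
Total rows cleared: 1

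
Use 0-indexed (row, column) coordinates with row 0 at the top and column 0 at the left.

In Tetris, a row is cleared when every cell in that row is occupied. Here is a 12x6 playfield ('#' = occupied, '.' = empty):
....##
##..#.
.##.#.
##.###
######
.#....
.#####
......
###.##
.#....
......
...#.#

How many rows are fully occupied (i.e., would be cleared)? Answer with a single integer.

Answer: 1

Derivation:
Check each row:
  row 0: 4 empty cells -> not full
  row 1: 3 empty cells -> not full
  row 2: 3 empty cells -> not full
  row 3: 1 empty cell -> not full
  row 4: 0 empty cells -> FULL (clear)
  row 5: 5 empty cells -> not full
  row 6: 1 empty cell -> not full
  row 7: 6 empty cells -> not full
  row 8: 1 empty cell -> not full
  row 9: 5 empty cells -> not full
  row 10: 6 empty cells -> not full
  row 11: 4 empty cells -> not full
Total rows cleared: 1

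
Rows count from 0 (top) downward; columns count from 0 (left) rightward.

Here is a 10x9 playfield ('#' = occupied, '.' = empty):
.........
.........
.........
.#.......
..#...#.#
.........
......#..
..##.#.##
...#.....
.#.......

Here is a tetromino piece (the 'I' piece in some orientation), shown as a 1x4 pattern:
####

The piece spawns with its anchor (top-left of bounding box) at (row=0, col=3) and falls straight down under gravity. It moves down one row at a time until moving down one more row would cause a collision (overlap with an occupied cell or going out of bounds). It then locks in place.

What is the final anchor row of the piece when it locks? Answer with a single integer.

Spawn at (row=0, col=3). Try each row:
  row 0: fits
  row 1: fits
  row 2: fits
  row 3: fits
  row 4: blocked -> lock at row 3

Answer: 3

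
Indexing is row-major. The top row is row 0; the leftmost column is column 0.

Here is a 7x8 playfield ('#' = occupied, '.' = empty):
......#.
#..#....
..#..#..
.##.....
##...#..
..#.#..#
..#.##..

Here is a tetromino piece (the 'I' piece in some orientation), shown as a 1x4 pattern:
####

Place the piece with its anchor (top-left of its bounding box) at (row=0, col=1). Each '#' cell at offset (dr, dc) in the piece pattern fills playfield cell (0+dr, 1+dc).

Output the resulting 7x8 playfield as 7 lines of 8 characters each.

Fill (0+0,1+0) = (0,1)
Fill (0+0,1+1) = (0,2)
Fill (0+0,1+2) = (0,3)
Fill (0+0,1+3) = (0,4)

Answer: .####.#.
#..#....
..#..#..
.##.....
##...#..
..#.#..#
..#.##..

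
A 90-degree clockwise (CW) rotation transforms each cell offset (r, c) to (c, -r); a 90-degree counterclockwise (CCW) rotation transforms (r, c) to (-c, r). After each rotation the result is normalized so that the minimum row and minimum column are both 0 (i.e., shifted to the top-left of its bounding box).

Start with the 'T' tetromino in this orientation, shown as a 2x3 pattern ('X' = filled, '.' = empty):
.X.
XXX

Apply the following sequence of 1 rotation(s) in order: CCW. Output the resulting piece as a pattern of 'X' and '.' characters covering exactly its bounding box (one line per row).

Answer: .X
XX
.X

Derivation:
Start:
.X.
XXX
After rotation 1 (CCW):
.X
XX
.X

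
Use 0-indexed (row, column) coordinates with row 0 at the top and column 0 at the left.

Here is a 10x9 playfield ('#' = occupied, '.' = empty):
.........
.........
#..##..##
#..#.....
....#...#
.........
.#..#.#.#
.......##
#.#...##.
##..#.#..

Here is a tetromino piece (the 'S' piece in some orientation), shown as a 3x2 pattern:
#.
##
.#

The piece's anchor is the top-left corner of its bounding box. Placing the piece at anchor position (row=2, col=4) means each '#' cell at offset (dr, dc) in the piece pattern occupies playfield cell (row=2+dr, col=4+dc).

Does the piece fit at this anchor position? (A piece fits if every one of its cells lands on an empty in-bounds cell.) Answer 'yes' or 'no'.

Answer: no

Derivation:
Check each piece cell at anchor (2, 4):
  offset (0,0) -> (2,4): occupied ('#') -> FAIL
  offset (1,0) -> (3,4): empty -> OK
  offset (1,1) -> (3,5): empty -> OK
  offset (2,1) -> (4,5): empty -> OK
All cells valid: no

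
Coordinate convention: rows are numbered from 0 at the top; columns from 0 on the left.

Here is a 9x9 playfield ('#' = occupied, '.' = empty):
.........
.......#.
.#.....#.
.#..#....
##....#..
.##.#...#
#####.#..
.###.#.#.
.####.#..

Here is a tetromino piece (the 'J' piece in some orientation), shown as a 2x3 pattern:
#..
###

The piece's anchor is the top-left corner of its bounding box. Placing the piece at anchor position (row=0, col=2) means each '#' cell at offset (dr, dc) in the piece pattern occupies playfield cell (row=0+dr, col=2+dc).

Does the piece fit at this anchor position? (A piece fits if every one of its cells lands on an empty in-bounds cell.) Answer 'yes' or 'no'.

Check each piece cell at anchor (0, 2):
  offset (0,0) -> (0,2): empty -> OK
  offset (1,0) -> (1,2): empty -> OK
  offset (1,1) -> (1,3): empty -> OK
  offset (1,2) -> (1,4): empty -> OK
All cells valid: yes

Answer: yes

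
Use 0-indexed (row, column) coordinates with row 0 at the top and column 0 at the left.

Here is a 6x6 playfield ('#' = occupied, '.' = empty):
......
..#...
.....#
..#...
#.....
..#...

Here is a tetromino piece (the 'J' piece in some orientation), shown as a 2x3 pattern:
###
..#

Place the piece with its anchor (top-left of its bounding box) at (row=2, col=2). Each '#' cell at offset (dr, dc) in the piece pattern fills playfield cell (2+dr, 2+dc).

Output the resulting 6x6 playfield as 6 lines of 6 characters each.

Fill (2+0,2+0) = (2,2)
Fill (2+0,2+1) = (2,3)
Fill (2+0,2+2) = (2,4)
Fill (2+1,2+2) = (3,4)

Answer: ......
..#...
..####
..#.#.
#.....
..#...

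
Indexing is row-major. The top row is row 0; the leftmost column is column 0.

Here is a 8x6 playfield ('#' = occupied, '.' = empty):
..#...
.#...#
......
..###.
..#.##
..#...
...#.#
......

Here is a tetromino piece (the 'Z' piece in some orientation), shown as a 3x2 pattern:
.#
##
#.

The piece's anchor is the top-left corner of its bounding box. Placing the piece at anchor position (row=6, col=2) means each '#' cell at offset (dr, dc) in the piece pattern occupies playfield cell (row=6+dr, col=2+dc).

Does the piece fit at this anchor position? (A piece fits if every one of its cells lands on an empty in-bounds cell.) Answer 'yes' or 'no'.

Check each piece cell at anchor (6, 2):
  offset (0,1) -> (6,3): occupied ('#') -> FAIL
  offset (1,0) -> (7,2): empty -> OK
  offset (1,1) -> (7,3): empty -> OK
  offset (2,0) -> (8,2): out of bounds -> FAIL
All cells valid: no

Answer: no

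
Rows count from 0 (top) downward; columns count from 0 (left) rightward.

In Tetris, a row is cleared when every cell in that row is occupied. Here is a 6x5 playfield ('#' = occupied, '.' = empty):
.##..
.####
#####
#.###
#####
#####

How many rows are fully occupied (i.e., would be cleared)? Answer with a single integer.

Check each row:
  row 0: 3 empty cells -> not full
  row 1: 1 empty cell -> not full
  row 2: 0 empty cells -> FULL (clear)
  row 3: 1 empty cell -> not full
  row 4: 0 empty cells -> FULL (clear)
  row 5: 0 empty cells -> FULL (clear)
Total rows cleared: 3

Answer: 3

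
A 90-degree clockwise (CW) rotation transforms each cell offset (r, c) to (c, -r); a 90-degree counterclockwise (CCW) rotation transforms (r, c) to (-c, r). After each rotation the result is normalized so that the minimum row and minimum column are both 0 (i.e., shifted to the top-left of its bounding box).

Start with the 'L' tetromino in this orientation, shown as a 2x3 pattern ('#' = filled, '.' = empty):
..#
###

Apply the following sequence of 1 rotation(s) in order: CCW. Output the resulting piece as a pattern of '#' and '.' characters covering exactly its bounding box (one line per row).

Answer: ##
.#
.#

Derivation:
Start:
..#
###
After rotation 1 (CCW):
##
.#
.#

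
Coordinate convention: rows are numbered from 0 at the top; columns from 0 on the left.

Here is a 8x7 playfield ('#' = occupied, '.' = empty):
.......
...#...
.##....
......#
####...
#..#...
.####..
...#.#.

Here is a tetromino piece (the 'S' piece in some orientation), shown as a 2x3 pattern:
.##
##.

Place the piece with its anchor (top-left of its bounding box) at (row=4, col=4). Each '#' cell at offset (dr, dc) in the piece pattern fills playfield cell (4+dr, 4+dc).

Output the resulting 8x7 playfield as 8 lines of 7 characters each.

Fill (4+0,4+1) = (4,5)
Fill (4+0,4+2) = (4,6)
Fill (4+1,4+0) = (5,4)
Fill (4+1,4+1) = (5,5)

Answer: .......
...#...
.##....
......#
####.##
#..###.
.####..
...#.#.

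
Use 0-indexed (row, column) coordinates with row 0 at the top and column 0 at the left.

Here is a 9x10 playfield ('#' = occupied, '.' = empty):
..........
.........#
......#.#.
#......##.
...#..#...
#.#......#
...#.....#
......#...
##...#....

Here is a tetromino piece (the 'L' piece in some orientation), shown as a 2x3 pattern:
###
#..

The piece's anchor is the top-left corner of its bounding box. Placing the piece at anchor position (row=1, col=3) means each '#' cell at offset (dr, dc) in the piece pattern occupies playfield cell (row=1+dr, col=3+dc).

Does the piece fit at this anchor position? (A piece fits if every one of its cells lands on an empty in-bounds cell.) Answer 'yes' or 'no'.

Check each piece cell at anchor (1, 3):
  offset (0,0) -> (1,3): empty -> OK
  offset (0,1) -> (1,4): empty -> OK
  offset (0,2) -> (1,5): empty -> OK
  offset (1,0) -> (2,3): empty -> OK
All cells valid: yes

Answer: yes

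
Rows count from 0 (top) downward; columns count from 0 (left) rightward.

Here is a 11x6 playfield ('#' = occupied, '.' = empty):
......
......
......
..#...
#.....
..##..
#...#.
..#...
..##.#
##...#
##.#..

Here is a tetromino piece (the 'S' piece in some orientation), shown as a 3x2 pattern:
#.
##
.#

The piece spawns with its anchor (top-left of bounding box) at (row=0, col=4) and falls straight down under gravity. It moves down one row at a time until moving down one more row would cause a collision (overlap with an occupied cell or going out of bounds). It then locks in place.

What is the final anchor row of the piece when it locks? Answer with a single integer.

Answer: 4

Derivation:
Spawn at (row=0, col=4). Try each row:
  row 0: fits
  row 1: fits
  row 2: fits
  row 3: fits
  row 4: fits
  row 5: blocked -> lock at row 4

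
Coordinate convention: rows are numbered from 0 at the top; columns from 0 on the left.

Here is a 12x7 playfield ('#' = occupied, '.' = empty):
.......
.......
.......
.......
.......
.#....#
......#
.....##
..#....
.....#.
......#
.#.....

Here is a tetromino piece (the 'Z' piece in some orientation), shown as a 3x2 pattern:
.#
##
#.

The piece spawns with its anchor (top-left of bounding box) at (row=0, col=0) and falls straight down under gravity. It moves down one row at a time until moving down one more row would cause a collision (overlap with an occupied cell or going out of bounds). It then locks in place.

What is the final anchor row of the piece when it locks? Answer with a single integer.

Spawn at (row=0, col=0). Try each row:
  row 0: fits
  row 1: fits
  row 2: fits
  row 3: fits
  row 4: blocked -> lock at row 3

Answer: 3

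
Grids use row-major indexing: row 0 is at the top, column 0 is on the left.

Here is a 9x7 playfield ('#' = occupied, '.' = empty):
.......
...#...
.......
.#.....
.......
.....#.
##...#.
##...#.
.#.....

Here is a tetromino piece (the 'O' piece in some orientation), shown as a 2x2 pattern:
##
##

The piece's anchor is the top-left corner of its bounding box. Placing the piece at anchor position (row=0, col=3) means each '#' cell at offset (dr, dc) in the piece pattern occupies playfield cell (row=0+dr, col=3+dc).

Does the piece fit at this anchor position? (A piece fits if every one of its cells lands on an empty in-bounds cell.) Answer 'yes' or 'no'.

Check each piece cell at anchor (0, 3):
  offset (0,0) -> (0,3): empty -> OK
  offset (0,1) -> (0,4): empty -> OK
  offset (1,0) -> (1,3): occupied ('#') -> FAIL
  offset (1,1) -> (1,4): empty -> OK
All cells valid: no

Answer: no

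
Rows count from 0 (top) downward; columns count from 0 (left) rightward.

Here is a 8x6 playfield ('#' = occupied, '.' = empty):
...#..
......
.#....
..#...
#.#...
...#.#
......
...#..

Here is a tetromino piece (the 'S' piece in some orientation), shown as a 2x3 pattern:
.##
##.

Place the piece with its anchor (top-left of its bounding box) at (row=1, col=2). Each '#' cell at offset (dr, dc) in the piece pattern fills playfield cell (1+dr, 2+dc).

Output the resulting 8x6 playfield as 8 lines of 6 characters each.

Fill (1+0,2+1) = (1,3)
Fill (1+0,2+2) = (1,4)
Fill (1+1,2+0) = (2,2)
Fill (1+1,2+1) = (2,3)

Answer: ...#..
...##.
.###..
..#...
#.#...
...#.#
......
...#..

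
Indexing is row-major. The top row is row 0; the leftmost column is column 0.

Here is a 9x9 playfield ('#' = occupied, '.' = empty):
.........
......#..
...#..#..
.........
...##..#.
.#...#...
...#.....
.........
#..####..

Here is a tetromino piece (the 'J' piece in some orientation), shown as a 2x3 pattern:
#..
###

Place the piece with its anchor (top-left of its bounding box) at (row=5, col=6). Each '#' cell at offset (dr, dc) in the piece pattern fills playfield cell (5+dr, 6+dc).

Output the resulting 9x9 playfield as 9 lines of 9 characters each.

Answer: .........
......#..
...#..#..
.........
...##..#.
.#...##..
...#..###
.........
#..####..

Derivation:
Fill (5+0,6+0) = (5,6)
Fill (5+1,6+0) = (6,6)
Fill (5+1,6+1) = (6,7)
Fill (5+1,6+2) = (6,8)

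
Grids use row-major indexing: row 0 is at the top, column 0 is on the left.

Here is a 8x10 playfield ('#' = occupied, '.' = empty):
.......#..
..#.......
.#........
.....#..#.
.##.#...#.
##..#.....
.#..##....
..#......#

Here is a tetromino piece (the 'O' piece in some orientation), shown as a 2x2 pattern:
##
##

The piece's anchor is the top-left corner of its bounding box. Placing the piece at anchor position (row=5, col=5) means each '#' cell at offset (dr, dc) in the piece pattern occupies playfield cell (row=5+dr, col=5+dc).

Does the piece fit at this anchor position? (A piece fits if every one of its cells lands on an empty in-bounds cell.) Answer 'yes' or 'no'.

Check each piece cell at anchor (5, 5):
  offset (0,0) -> (5,5): empty -> OK
  offset (0,1) -> (5,6): empty -> OK
  offset (1,0) -> (6,5): occupied ('#') -> FAIL
  offset (1,1) -> (6,6): empty -> OK
All cells valid: no

Answer: no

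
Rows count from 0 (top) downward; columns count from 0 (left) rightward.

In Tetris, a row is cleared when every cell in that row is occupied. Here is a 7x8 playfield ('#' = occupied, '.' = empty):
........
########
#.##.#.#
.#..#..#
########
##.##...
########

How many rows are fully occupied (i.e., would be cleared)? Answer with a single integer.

Check each row:
  row 0: 8 empty cells -> not full
  row 1: 0 empty cells -> FULL (clear)
  row 2: 3 empty cells -> not full
  row 3: 5 empty cells -> not full
  row 4: 0 empty cells -> FULL (clear)
  row 5: 4 empty cells -> not full
  row 6: 0 empty cells -> FULL (clear)
Total rows cleared: 3

Answer: 3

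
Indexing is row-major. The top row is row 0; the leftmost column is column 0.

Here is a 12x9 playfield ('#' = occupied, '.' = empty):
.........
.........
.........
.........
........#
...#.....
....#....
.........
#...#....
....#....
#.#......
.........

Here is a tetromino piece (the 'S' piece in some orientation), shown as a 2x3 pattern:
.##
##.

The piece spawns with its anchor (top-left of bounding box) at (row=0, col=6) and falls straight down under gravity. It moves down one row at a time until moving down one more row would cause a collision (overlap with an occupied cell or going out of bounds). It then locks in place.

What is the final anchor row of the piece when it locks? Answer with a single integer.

Answer: 3

Derivation:
Spawn at (row=0, col=6). Try each row:
  row 0: fits
  row 1: fits
  row 2: fits
  row 3: fits
  row 4: blocked -> lock at row 3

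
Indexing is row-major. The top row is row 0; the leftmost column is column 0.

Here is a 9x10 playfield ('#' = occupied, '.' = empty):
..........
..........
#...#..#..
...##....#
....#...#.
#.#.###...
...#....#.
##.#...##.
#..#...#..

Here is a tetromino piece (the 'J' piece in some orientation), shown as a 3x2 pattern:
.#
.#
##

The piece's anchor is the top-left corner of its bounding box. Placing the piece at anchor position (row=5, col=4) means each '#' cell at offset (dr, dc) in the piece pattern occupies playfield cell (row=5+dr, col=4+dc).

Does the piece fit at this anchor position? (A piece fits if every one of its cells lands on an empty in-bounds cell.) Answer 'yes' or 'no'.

Answer: no

Derivation:
Check each piece cell at anchor (5, 4):
  offset (0,1) -> (5,5): occupied ('#') -> FAIL
  offset (1,1) -> (6,5): empty -> OK
  offset (2,0) -> (7,4): empty -> OK
  offset (2,1) -> (7,5): empty -> OK
All cells valid: no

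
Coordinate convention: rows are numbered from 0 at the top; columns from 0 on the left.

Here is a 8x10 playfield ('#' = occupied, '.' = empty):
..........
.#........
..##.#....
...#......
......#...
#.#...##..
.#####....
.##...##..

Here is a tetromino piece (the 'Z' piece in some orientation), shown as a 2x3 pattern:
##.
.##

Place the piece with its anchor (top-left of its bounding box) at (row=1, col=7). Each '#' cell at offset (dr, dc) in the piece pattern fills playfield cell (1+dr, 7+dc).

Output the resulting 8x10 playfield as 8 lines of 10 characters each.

Fill (1+0,7+0) = (1,7)
Fill (1+0,7+1) = (1,8)
Fill (1+1,7+1) = (2,8)
Fill (1+1,7+2) = (2,9)

Answer: ..........
.#.....##.
..##.#..##
...#......
......#...
#.#...##..
.#####....
.##...##..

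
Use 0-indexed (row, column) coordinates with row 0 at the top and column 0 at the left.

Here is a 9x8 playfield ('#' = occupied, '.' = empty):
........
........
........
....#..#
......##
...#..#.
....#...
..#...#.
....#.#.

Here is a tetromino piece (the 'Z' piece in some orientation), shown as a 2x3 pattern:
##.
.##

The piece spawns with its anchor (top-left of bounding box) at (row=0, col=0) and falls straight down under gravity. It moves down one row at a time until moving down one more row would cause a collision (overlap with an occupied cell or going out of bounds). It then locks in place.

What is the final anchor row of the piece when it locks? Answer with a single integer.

Answer: 5

Derivation:
Spawn at (row=0, col=0). Try each row:
  row 0: fits
  row 1: fits
  row 2: fits
  row 3: fits
  row 4: fits
  row 5: fits
  row 6: blocked -> lock at row 5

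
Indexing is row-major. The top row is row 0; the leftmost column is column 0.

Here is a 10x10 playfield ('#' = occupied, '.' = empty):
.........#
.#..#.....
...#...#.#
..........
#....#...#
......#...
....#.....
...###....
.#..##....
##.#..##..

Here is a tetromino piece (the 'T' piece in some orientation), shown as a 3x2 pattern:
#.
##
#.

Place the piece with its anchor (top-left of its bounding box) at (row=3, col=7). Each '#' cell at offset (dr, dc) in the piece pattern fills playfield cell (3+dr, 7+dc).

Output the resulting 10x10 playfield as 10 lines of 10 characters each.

Fill (3+0,7+0) = (3,7)
Fill (3+1,7+0) = (4,7)
Fill (3+1,7+1) = (4,8)
Fill (3+2,7+0) = (5,7)

Answer: .........#
.#..#.....
...#...#.#
.......#..
#....#.###
......##..
....#.....
...###....
.#..##....
##.#..##..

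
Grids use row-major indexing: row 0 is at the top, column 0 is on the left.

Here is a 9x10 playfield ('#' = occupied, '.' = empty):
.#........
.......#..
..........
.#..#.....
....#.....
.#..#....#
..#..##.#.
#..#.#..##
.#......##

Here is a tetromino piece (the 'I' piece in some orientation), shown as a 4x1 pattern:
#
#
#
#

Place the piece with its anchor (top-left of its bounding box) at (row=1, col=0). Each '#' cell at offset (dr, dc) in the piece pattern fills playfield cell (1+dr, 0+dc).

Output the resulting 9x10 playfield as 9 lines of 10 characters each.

Answer: .#........
#......#..
#.........
##..#.....
#...#.....
.#..#....#
..#..##.#.
#..#.#..##
.#......##

Derivation:
Fill (1+0,0+0) = (1,0)
Fill (1+1,0+0) = (2,0)
Fill (1+2,0+0) = (3,0)
Fill (1+3,0+0) = (4,0)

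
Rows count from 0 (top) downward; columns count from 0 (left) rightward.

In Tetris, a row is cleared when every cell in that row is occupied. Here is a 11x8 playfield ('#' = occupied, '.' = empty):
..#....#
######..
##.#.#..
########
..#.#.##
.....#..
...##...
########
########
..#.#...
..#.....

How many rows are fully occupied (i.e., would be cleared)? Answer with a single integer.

Check each row:
  row 0: 6 empty cells -> not full
  row 1: 2 empty cells -> not full
  row 2: 4 empty cells -> not full
  row 3: 0 empty cells -> FULL (clear)
  row 4: 4 empty cells -> not full
  row 5: 7 empty cells -> not full
  row 6: 6 empty cells -> not full
  row 7: 0 empty cells -> FULL (clear)
  row 8: 0 empty cells -> FULL (clear)
  row 9: 6 empty cells -> not full
  row 10: 7 empty cells -> not full
Total rows cleared: 3

Answer: 3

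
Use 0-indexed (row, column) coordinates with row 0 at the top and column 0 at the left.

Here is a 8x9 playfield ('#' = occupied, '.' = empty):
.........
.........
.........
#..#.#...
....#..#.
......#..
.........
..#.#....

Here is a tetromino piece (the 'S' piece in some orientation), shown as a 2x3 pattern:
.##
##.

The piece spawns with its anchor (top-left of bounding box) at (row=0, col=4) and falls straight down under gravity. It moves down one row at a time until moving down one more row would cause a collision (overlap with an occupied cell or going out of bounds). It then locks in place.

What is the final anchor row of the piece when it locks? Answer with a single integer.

Spawn at (row=0, col=4). Try each row:
  row 0: fits
  row 1: fits
  row 2: blocked -> lock at row 1

Answer: 1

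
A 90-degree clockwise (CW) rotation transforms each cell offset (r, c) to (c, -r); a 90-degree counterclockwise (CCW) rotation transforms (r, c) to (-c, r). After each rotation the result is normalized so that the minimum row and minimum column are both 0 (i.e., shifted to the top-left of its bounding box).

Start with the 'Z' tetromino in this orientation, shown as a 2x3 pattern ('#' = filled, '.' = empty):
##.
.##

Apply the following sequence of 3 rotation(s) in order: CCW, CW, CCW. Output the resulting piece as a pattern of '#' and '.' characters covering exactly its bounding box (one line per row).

Answer: .#
##
#.

Derivation:
Start:
##.
.##
After rotation 1 (CCW):
.#
##
#.
After rotation 2 (CW):
##.
.##
After rotation 3 (CCW):
.#
##
#.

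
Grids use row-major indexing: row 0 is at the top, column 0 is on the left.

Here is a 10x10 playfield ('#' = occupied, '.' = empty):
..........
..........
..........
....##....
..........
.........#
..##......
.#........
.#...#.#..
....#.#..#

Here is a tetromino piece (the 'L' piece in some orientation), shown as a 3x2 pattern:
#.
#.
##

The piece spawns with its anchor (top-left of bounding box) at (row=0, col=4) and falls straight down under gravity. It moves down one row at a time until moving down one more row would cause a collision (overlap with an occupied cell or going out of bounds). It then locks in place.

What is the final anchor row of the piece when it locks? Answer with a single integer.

Spawn at (row=0, col=4). Try each row:
  row 0: fits
  row 1: blocked -> lock at row 0

Answer: 0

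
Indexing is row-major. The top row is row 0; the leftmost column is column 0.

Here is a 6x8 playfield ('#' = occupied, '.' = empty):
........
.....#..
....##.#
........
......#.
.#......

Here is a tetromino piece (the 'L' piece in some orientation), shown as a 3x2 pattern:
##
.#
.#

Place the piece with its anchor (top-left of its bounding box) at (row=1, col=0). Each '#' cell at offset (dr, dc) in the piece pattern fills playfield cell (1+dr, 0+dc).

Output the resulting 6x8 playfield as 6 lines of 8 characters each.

Fill (1+0,0+0) = (1,0)
Fill (1+0,0+1) = (1,1)
Fill (1+1,0+1) = (2,1)
Fill (1+2,0+1) = (3,1)

Answer: ........
##...#..
.#..##.#
.#......
......#.
.#......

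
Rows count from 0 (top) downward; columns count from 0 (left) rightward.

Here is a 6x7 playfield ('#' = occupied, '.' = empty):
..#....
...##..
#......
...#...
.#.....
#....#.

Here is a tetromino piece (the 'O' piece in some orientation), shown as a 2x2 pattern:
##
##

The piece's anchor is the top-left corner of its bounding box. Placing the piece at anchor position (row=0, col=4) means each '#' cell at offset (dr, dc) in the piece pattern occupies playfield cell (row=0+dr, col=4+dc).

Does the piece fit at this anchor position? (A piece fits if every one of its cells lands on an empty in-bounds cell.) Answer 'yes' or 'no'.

Check each piece cell at anchor (0, 4):
  offset (0,0) -> (0,4): empty -> OK
  offset (0,1) -> (0,5): empty -> OK
  offset (1,0) -> (1,4): occupied ('#') -> FAIL
  offset (1,1) -> (1,5): empty -> OK
All cells valid: no

Answer: no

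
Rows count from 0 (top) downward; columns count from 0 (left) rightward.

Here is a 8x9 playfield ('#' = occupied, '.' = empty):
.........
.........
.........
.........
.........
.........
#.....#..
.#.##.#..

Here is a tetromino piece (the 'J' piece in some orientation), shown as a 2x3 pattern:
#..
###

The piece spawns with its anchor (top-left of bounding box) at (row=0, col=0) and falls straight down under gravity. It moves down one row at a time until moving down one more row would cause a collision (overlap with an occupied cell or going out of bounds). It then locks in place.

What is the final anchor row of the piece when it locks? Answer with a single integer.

Answer: 4

Derivation:
Spawn at (row=0, col=0). Try each row:
  row 0: fits
  row 1: fits
  row 2: fits
  row 3: fits
  row 4: fits
  row 5: blocked -> lock at row 4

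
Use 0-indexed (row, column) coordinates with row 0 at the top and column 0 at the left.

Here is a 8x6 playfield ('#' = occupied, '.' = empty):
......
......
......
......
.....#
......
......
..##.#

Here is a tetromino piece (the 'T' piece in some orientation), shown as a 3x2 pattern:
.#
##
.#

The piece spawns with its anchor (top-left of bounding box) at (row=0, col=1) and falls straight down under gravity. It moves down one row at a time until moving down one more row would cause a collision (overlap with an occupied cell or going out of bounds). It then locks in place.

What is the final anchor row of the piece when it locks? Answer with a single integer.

Spawn at (row=0, col=1). Try each row:
  row 0: fits
  row 1: fits
  row 2: fits
  row 3: fits
  row 4: fits
  row 5: blocked -> lock at row 4

Answer: 4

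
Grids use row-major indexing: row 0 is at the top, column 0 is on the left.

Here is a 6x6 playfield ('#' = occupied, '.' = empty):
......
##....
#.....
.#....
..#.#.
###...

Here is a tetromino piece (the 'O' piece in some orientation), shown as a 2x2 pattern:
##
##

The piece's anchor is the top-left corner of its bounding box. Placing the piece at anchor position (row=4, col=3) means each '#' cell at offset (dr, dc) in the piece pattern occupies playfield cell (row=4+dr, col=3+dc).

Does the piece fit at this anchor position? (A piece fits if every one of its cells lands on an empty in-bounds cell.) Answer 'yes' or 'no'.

Check each piece cell at anchor (4, 3):
  offset (0,0) -> (4,3): empty -> OK
  offset (0,1) -> (4,4): occupied ('#') -> FAIL
  offset (1,0) -> (5,3): empty -> OK
  offset (1,1) -> (5,4): empty -> OK
All cells valid: no

Answer: no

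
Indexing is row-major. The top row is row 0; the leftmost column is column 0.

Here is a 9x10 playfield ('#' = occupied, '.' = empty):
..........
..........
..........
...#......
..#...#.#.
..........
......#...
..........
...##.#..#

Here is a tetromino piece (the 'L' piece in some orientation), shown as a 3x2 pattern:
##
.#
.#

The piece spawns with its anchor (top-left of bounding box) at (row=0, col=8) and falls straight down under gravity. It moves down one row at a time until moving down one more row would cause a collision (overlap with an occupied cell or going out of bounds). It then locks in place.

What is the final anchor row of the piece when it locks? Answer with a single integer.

Spawn at (row=0, col=8). Try each row:
  row 0: fits
  row 1: fits
  row 2: fits
  row 3: fits
  row 4: blocked -> lock at row 3

Answer: 3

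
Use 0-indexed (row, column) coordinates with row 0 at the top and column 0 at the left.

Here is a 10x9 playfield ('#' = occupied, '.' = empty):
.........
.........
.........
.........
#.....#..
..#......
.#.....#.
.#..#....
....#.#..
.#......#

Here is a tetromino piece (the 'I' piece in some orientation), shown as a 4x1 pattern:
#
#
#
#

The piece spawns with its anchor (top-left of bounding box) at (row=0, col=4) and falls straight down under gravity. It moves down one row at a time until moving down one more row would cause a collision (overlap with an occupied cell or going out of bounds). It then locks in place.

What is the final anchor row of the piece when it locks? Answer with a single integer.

Spawn at (row=0, col=4). Try each row:
  row 0: fits
  row 1: fits
  row 2: fits
  row 3: fits
  row 4: blocked -> lock at row 3

Answer: 3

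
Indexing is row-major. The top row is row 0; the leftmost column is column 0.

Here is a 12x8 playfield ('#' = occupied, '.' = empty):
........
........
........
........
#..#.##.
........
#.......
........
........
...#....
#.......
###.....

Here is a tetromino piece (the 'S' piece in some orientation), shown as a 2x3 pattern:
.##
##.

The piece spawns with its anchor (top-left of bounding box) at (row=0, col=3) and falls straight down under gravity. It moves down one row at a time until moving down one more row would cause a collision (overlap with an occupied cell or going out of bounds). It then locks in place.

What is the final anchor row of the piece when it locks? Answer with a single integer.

Spawn at (row=0, col=3). Try each row:
  row 0: fits
  row 1: fits
  row 2: fits
  row 3: blocked -> lock at row 2

Answer: 2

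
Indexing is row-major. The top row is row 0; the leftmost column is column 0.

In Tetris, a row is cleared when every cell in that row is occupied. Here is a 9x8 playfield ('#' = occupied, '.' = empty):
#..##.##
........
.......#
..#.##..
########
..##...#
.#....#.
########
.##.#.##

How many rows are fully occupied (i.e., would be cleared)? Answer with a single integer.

Check each row:
  row 0: 3 empty cells -> not full
  row 1: 8 empty cells -> not full
  row 2: 7 empty cells -> not full
  row 3: 5 empty cells -> not full
  row 4: 0 empty cells -> FULL (clear)
  row 5: 5 empty cells -> not full
  row 6: 6 empty cells -> not full
  row 7: 0 empty cells -> FULL (clear)
  row 8: 3 empty cells -> not full
Total rows cleared: 2

Answer: 2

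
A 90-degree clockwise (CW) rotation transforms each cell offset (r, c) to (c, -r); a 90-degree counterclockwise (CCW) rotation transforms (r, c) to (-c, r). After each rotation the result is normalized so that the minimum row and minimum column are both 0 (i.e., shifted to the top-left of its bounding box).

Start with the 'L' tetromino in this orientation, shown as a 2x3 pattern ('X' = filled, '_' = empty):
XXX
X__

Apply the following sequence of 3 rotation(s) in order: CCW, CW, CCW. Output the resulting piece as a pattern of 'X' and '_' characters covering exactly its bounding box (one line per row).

Start:
XXX
X__
After rotation 1 (CCW):
X_
X_
XX
After rotation 2 (CW):
XXX
X__
After rotation 3 (CCW):
X_
X_
XX

Answer: X_
X_
XX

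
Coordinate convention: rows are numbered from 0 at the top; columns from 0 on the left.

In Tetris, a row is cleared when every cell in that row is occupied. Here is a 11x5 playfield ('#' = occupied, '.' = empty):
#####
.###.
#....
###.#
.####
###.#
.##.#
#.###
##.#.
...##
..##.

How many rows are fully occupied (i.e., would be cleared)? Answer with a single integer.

Check each row:
  row 0: 0 empty cells -> FULL (clear)
  row 1: 2 empty cells -> not full
  row 2: 4 empty cells -> not full
  row 3: 1 empty cell -> not full
  row 4: 1 empty cell -> not full
  row 5: 1 empty cell -> not full
  row 6: 2 empty cells -> not full
  row 7: 1 empty cell -> not full
  row 8: 2 empty cells -> not full
  row 9: 3 empty cells -> not full
  row 10: 3 empty cells -> not full
Total rows cleared: 1

Answer: 1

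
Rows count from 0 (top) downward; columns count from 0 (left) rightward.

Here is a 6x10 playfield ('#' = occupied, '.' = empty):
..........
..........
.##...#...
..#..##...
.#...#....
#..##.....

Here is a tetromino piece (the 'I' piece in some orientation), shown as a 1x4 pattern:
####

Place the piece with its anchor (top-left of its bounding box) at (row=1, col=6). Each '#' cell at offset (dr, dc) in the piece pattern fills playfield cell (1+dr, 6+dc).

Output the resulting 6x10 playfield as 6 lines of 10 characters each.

Answer: ..........
......####
.##...#...
..#..##...
.#...#....
#..##.....

Derivation:
Fill (1+0,6+0) = (1,6)
Fill (1+0,6+1) = (1,7)
Fill (1+0,6+2) = (1,8)
Fill (1+0,6+3) = (1,9)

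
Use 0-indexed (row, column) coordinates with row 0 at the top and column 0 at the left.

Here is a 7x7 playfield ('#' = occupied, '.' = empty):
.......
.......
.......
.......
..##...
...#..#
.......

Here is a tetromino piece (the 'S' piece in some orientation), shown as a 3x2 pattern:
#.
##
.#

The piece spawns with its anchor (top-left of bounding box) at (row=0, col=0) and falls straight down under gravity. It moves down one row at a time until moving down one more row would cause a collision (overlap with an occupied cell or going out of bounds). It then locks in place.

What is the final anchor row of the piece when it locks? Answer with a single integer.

Spawn at (row=0, col=0). Try each row:
  row 0: fits
  row 1: fits
  row 2: fits
  row 3: fits
  row 4: fits
  row 5: blocked -> lock at row 4

Answer: 4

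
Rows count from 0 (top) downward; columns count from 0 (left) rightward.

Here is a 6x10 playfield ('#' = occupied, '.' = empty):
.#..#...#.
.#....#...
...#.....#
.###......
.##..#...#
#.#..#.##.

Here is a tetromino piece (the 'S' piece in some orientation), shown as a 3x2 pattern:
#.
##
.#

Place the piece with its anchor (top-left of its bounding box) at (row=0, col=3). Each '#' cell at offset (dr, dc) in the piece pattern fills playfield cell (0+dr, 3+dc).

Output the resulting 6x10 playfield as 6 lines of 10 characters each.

Answer: .#.##...#.
.#.##.#...
...##....#
.###......
.##..#...#
#.#..#.##.

Derivation:
Fill (0+0,3+0) = (0,3)
Fill (0+1,3+0) = (1,3)
Fill (0+1,3+1) = (1,4)
Fill (0+2,3+1) = (2,4)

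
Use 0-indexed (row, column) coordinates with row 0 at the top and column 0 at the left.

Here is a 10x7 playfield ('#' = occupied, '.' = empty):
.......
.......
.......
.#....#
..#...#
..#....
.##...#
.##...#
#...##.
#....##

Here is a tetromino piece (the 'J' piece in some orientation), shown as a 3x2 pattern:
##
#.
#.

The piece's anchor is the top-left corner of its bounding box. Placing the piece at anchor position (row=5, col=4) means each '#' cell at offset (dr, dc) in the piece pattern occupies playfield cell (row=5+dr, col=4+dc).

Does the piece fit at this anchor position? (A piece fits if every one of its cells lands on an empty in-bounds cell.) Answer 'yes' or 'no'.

Answer: yes

Derivation:
Check each piece cell at anchor (5, 4):
  offset (0,0) -> (5,4): empty -> OK
  offset (0,1) -> (5,5): empty -> OK
  offset (1,0) -> (6,4): empty -> OK
  offset (2,0) -> (7,4): empty -> OK
All cells valid: yes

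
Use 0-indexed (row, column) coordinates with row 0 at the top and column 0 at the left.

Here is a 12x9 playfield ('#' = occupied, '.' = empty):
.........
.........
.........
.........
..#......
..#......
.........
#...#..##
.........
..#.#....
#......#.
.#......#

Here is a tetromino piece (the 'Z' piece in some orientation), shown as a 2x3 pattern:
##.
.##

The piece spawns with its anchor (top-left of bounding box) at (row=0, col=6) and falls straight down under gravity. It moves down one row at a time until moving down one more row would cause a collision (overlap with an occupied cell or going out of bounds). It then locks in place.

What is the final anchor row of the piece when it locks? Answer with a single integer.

Spawn at (row=0, col=6). Try each row:
  row 0: fits
  row 1: fits
  row 2: fits
  row 3: fits
  row 4: fits
  row 5: fits
  row 6: blocked -> lock at row 5

Answer: 5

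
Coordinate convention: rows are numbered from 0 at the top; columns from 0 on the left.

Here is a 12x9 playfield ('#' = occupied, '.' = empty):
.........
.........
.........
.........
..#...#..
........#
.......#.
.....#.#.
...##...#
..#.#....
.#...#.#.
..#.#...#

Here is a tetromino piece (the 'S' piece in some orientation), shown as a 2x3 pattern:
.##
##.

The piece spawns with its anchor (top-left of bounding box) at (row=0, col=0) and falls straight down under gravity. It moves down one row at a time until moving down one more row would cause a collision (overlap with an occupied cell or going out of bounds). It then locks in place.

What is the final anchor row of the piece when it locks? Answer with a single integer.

Spawn at (row=0, col=0). Try each row:
  row 0: fits
  row 1: fits
  row 2: fits
  row 3: fits
  row 4: blocked -> lock at row 3

Answer: 3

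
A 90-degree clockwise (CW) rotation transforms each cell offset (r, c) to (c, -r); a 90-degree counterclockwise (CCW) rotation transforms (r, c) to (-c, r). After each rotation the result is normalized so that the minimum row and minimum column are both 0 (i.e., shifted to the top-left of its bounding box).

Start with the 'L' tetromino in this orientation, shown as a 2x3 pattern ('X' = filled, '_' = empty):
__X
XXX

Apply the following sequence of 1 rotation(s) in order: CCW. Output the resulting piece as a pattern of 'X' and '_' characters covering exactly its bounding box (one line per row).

Start:
__X
XXX
After rotation 1 (CCW):
XX
_X
_X

Answer: XX
_X
_X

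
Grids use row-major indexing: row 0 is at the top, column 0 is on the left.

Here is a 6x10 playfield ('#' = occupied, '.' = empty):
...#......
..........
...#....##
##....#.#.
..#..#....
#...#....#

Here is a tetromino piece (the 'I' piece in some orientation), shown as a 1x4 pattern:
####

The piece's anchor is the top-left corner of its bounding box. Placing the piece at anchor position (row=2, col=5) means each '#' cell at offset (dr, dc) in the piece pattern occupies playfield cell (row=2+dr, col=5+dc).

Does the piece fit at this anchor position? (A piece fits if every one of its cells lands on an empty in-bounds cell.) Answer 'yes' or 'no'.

Check each piece cell at anchor (2, 5):
  offset (0,0) -> (2,5): empty -> OK
  offset (0,1) -> (2,6): empty -> OK
  offset (0,2) -> (2,7): empty -> OK
  offset (0,3) -> (2,8): occupied ('#') -> FAIL
All cells valid: no

Answer: no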